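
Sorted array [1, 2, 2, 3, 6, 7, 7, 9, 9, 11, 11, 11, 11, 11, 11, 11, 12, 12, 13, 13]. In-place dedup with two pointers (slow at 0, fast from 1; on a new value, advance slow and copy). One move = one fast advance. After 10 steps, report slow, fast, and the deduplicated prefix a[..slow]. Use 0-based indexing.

slow=0 fast=1: a[fast]=2≠a[slow]=1 write a[1]=2, slow++,fast++
slow=1 fast=2: a[fast]=2=a[slow] dup, fast++
slow=1 fast=3: a[fast]=3≠a[slow]=2 write a[2]=3, slow++,fast++
slow=2 fast=4: a[fast]=6≠a[slow]=3 write a[3]=6, slow++,fast++
slow=3 fast=5: a[fast]=7≠a[slow]=6 write a[4]=7, slow++,fast++
slow=4 fast=6: a[fast]=7=a[slow] dup, fast++
slow=4 fast=7: a[fast]=9≠a[slow]=7 write a[5]=9, slow++,fast++
slow=5 fast=8: a[fast]=9=a[slow] dup, fast++
slow=5 fast=9: a[fast]=11≠a[slow]=9 write a[6]=11, slow++,fast++
slow=6 fast=10: a[fast]=11=a[slow] dup, fast++

slow=6, fast=11, prefix=[1, 2, 3, 6, 7, 9, 11]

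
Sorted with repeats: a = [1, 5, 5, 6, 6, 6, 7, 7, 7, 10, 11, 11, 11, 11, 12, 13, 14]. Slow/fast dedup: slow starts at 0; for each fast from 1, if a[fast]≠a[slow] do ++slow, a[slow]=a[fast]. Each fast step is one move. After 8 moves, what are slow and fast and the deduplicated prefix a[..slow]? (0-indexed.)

slow=3, fast=9, prefix=[1, 5, 6, 7]

slow=0 fast=1: a[fast]=5≠a[slow]=1 write a[1]=5, slow++,fast++
slow=1 fast=2: a[fast]=5=a[slow] dup, fast++
slow=1 fast=3: a[fast]=6≠a[slow]=5 write a[2]=6, slow++,fast++
slow=2 fast=4: a[fast]=6=a[slow] dup, fast++
slow=2 fast=5: a[fast]=6=a[slow] dup, fast++
slow=2 fast=6: a[fast]=7≠a[slow]=6 write a[3]=7, slow++,fast++
slow=3 fast=7: a[fast]=7=a[slow] dup, fast++
slow=3 fast=8: a[fast]=7=a[slow] dup, fast++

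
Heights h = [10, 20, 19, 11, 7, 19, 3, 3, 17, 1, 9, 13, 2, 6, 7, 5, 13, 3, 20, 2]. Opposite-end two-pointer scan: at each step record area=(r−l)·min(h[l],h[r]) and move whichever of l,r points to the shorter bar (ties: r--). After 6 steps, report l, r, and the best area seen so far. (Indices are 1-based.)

l=2, r=15, best area=340

[1,20] min(10,2)*19=38 best=38 * → r--
[1,19] min(10,20)*18=180 best=180 * → l++
[2,19] min(20,20)*17=340 best=340 * → r--
[2,18] min(20,3)*16=48 best=340 → r--
[2,17] min(20,13)*15=195 best=340 → r--
[2,16] min(20,5)*14=70 best=340 → r--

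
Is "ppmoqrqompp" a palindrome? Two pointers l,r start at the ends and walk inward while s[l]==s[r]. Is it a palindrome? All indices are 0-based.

palindrome

[0,10] 'p'=='p' → l++,r--
[1,9] 'p'=='p' → l++,r--
[2,8] 'm'=='m' → l++,r--
[3,7] 'o'=='o' → l++,r--
[4,6] 'q'=='q' → l++,r--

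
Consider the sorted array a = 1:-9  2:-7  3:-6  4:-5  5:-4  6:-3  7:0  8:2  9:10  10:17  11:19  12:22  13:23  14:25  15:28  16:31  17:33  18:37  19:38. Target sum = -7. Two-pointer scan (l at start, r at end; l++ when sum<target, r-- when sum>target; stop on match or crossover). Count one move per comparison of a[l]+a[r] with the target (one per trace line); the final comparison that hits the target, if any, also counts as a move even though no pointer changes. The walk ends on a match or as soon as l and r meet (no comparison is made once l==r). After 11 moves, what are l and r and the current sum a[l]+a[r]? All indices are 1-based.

l=1, r=8, sum=-7

[1,19] -9+38=29 >-7 → r--
[1,18] -9+37=28 >-7 → r--
[1,17] -9+33=24 >-7 → r--
[1,16] -9+31=22 >-7 → r--
[1,15] -9+28=19 >-7 → r--
[1,14] -9+25=16 >-7 → r--
[1,13] -9+23=14 >-7 → r--
[1,12] -9+22=13 >-7 → r--
[1,11] -9+19=10 >-7 → r--
[1,10] -9+17=8 >-7 → r--
[1,9] -9+10=1 >-7 → r--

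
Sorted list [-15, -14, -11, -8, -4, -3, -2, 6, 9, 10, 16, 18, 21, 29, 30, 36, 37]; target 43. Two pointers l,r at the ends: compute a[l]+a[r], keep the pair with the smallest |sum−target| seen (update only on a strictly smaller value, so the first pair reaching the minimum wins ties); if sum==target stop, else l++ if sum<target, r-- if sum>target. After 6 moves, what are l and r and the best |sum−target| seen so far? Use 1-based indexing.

l=7, r=17, best |Δ|=9

l=1 r=17: -15+37=22 d=21 *, l++
l=2 r=17: -14+37=23 d=20 *, l++
l=3 r=17: -11+37=26 d=17 *, l++
l=4 r=17: -8+37=29 d=14 *, l++
l=5 r=17: -4+37=33 d=10 *, l++
l=6 r=17: -3+37=34 d=9 *, l++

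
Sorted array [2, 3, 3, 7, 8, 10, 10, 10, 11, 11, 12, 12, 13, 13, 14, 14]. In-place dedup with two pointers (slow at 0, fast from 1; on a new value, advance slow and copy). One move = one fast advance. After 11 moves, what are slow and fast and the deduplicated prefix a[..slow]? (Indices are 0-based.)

slow=6, fast=12, prefix=[2, 3, 7, 8, 10, 11, 12]

(s=0,f=1) a[fast]=3≠a[slow]=2 write a[1]=3 → slow++,fast++
(s=1,f=2) a[fast]=3=a[slow] dup → fast++
(s=1,f=3) a[fast]=7≠a[slow]=3 write a[2]=7 → slow++,fast++
(s=2,f=4) a[fast]=8≠a[slow]=7 write a[3]=8 → slow++,fast++
(s=3,f=5) a[fast]=10≠a[slow]=8 write a[4]=10 → slow++,fast++
(s=4,f=6) a[fast]=10=a[slow] dup → fast++
(s=4,f=7) a[fast]=10=a[slow] dup → fast++
(s=4,f=8) a[fast]=11≠a[slow]=10 write a[5]=11 → slow++,fast++
(s=5,f=9) a[fast]=11=a[slow] dup → fast++
(s=5,f=10) a[fast]=12≠a[slow]=11 write a[6]=12 → slow++,fast++
(s=6,f=11) a[fast]=12=a[slow] dup → fast++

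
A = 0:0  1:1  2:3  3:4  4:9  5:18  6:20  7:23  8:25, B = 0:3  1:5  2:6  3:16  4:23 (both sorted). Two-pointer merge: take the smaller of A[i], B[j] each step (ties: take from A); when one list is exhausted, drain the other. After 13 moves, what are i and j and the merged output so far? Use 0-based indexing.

i=0 j=0: A[i]=0<=B[j]=3 take 0, i++
i=1 j=0: A[i]=1<=B[j]=3 take 1, i++
i=2 j=0: A[i]=3<=B[j]=3 take 3, i++
i=3 j=0: A[i]=4>B[j]=3 take 3, j++
i=3 j=1: A[i]=4<=B[j]=5 take 4, i++
i=4 j=1: A[i]=9>B[j]=5 take 5, j++
i=4 j=2: A[i]=9>B[j]=6 take 6, j++
i=4 j=3: A[i]=9<=B[j]=16 take 9, i++
i=5 j=3: A[i]=18>B[j]=16 take 16, j++
i=5 j=4: A[i]=18<=B[j]=23 take 18, i++
i=6 j=4: A[i]=20<=B[j]=23 take 20, i++
i=7 j=4: A[i]=23<=B[j]=23 take 23, i++
i=8 j=4: A[i]=25>B[j]=23 take 23, j++

i=8, j=5, merged so far=[0, 1, 3, 3, 4, 5, 6, 9, 16, 18, 20, 23, 23]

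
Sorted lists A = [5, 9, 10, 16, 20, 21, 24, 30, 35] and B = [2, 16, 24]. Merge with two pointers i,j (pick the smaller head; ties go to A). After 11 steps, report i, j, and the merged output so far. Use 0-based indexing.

i=0 j=0: A[i]=5>B[j]=2 take 2, j++
i=0 j=1: A[i]=5<=B[j]=16 take 5, i++
i=1 j=1: A[i]=9<=B[j]=16 take 9, i++
i=2 j=1: A[i]=10<=B[j]=16 take 10, i++
i=3 j=1: A[i]=16<=B[j]=16 take 16, i++
i=4 j=1: A[i]=20>B[j]=16 take 16, j++
i=4 j=2: A[i]=20<=B[j]=24 take 20, i++
i=5 j=2: A[i]=21<=B[j]=24 take 21, i++
i=6 j=2: A[i]=24<=B[j]=24 take 24, i++
i=7 j=2: A[i]=30>B[j]=24 take 24, j++
i=7 j=3: B done, take A[i]=30, i++

i=8, j=3, merged so far=[2, 5, 9, 10, 16, 16, 20, 21, 24, 24, 30]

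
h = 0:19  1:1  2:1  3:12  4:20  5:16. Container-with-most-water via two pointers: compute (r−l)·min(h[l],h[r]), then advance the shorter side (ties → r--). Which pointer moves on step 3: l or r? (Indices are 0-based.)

l

[0,5] min(19,16)*5=80 best=80 * → r--
[0,4] min(19,20)*4=76 best=80 → l++
[1,4] min(1,20)*3=3 best=80 → l++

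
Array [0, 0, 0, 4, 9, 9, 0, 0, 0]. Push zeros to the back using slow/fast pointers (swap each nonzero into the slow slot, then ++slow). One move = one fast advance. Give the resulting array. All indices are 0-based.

(s=0,f=0) a[fast]=0 → fast++
(s=0,f=1) a[fast]=0 → fast++
(s=0,f=2) a[fast]=0 → fast++
(s=0,f=3) a[fast]=4≠0 swap→a[0]=4 → slow++,fast++
(s=1,f=4) a[fast]=9≠0 swap→a[1]=9 → slow++,fast++
(s=2,f=5) a[fast]=9≠0 swap→a[2]=9 → slow++,fast++
(s=3,f=6) a[fast]=0 → fast++
(s=3,f=7) a[fast]=0 → fast++
(s=3,f=8) a[fast]=0 → fast++

[4, 9, 9, 0, 0, 0, 0, 0, 0]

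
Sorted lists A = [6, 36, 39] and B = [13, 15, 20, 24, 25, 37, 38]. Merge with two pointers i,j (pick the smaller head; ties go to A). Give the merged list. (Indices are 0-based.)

[6, 13, 15, 20, 24, 25, 36, 37, 38, 39]

[i=0,j=0] A[i]=6<=B[j]=13 take 6 → i++
[i=1,j=0] A[i]=36>B[j]=13 take 13 → j++
[i=1,j=1] A[i]=36>B[j]=15 take 15 → j++
[i=1,j=2] A[i]=36>B[j]=20 take 20 → j++
[i=1,j=3] A[i]=36>B[j]=24 take 24 → j++
[i=1,j=4] A[i]=36>B[j]=25 take 25 → j++
[i=1,j=5] A[i]=36<=B[j]=37 take 36 → i++
[i=2,j=5] A[i]=39>B[j]=37 take 37 → j++
[i=2,j=6] A[i]=39>B[j]=38 take 38 → j++
[i=2,j=7] B done, take A[i]=39 → i++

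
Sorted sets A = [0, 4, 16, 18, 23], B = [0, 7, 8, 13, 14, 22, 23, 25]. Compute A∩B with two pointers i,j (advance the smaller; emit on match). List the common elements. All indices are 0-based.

i=0 j=0: 0==0 emit, i++,j++
i=1 j=1: 4<7, i++
i=2 j=1: 16>7, j++
i=2 j=2: 16>8, j++
i=2 j=3: 16>13, j++
i=2 j=4: 16>14, j++
i=2 j=5: 16<22, i++
i=3 j=5: 18<22, i++
i=4 j=5: 23>22, j++
i=4 j=6: 23==23 emit, i++,j++

intersection = [0, 23]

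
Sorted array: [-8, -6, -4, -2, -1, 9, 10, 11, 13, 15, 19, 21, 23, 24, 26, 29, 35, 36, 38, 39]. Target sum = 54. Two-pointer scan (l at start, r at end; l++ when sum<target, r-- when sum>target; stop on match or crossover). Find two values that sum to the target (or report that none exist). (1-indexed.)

l=1 r=20: -8+39=31 <54, l++
l=2 r=20: -6+39=33 <54, l++
l=3 r=20: -4+39=35 <54, l++
l=4 r=20: -2+39=37 <54, l++
l=5 r=20: -1+39=38 <54, l++
l=6 r=20: 9+39=48 <54, l++
l=7 r=20: 10+39=49 <54, l++
l=8 r=20: 11+39=50 <54, l++
l=9 r=20: 13+39=52 <54, l++
l=10 r=20: 15+39=54, found

(15, 39)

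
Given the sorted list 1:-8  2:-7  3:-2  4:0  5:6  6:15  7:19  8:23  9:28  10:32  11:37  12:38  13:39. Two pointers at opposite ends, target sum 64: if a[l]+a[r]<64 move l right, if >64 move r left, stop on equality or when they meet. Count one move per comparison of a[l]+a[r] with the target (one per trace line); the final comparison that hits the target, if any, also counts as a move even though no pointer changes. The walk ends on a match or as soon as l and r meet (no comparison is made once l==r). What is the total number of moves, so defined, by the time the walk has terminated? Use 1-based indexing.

12 moves

[1,13] -8+39=31 <64 → l++
[2,13] -7+39=32 <64 → l++
[3,13] -2+39=37 <64 → l++
[4,13] 0+39=39 <64 → l++
[5,13] 6+39=45 <64 → l++
[6,13] 15+39=54 <64 → l++
[7,13] 19+39=58 <64 → l++
[8,13] 23+39=62 <64 → l++
[9,13] 28+39=67 >64 → r--
[9,12] 28+38=66 >64 → r--
[9,11] 28+37=65 >64 → r--
[9,10] 28+32=60 <64 → l++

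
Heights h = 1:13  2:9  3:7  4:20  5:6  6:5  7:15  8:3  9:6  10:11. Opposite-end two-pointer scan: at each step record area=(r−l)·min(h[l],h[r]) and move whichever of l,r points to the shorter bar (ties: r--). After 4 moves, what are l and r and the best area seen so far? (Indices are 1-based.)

l=2, r=7, best area=99

l=1 r=10: min(13,11)*9=99 best=99 *, r--
l=1 r=9: min(13,6)*8=48 best=99, r--
l=1 r=8: min(13,3)*7=21 best=99, r--
l=1 r=7: min(13,15)*6=78 best=99, l++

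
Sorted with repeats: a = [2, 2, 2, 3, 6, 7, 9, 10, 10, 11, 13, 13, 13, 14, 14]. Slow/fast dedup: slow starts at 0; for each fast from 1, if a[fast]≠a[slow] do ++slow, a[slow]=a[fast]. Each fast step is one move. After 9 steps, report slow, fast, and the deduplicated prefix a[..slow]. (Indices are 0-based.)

slow=0 fast=1: a[fast]=2=a[slow] dup, fast++
slow=0 fast=2: a[fast]=2=a[slow] dup, fast++
slow=0 fast=3: a[fast]=3≠a[slow]=2 write a[1]=3, slow++,fast++
slow=1 fast=4: a[fast]=6≠a[slow]=3 write a[2]=6, slow++,fast++
slow=2 fast=5: a[fast]=7≠a[slow]=6 write a[3]=7, slow++,fast++
slow=3 fast=6: a[fast]=9≠a[slow]=7 write a[4]=9, slow++,fast++
slow=4 fast=7: a[fast]=10≠a[slow]=9 write a[5]=10, slow++,fast++
slow=5 fast=8: a[fast]=10=a[slow] dup, fast++
slow=5 fast=9: a[fast]=11≠a[slow]=10 write a[6]=11, slow++,fast++

slow=6, fast=10, prefix=[2, 3, 6, 7, 9, 10, 11]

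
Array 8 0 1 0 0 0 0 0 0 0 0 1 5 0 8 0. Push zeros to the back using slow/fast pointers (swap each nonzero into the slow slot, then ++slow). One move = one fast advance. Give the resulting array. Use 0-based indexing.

(s=0,f=0) a[fast]=8≠0 swap→a[0]=8 → slow++,fast++
(s=1,f=1) a[fast]=0 → fast++
(s=1,f=2) a[fast]=1≠0 swap→a[1]=1 → slow++,fast++
(s=2,f=3) a[fast]=0 → fast++
(s=2,f=4) a[fast]=0 → fast++
(s=2,f=5) a[fast]=0 → fast++
(s=2,f=6) a[fast]=0 → fast++
(s=2,f=7) a[fast]=0 → fast++
(s=2,f=8) a[fast]=0 → fast++
(s=2,f=9) a[fast]=0 → fast++
(s=2,f=10) a[fast]=0 → fast++
(s=2,f=11) a[fast]=1≠0 swap→a[2]=1 → slow++,fast++
(s=3,f=12) a[fast]=5≠0 swap→a[3]=5 → slow++,fast++
(s=4,f=13) a[fast]=0 → fast++
(s=4,f=14) a[fast]=8≠0 swap→a[4]=8 → slow++,fast++
(s=5,f=15) a[fast]=0 → fast++

[8, 1, 1, 5, 8, 0, 0, 0, 0, 0, 0, 0, 0, 0, 0, 0]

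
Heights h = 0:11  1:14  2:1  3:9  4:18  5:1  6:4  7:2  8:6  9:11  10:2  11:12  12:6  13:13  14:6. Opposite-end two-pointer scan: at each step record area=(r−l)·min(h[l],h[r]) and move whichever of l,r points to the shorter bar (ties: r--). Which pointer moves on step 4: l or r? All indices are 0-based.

l=0 r=14: min(11,6)*14=84 best=84 *, r--
l=0 r=13: min(11,13)*13=143 best=143 *, l++
l=1 r=13: min(14,13)*12=156 best=156 *, r--
l=1 r=12: min(14,6)*11=66 best=156, r--

r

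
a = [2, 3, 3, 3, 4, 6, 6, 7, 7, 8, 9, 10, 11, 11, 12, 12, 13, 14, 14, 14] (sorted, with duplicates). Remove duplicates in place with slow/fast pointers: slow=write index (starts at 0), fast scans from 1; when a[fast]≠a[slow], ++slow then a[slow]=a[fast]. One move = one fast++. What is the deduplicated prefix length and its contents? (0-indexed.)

length 12; prefix = [2, 3, 4, 6, 7, 8, 9, 10, 11, 12, 13, 14]

slow=0 fast=1: a[fast]=3≠a[slow]=2 write a[1]=3, slow++,fast++
slow=1 fast=2: a[fast]=3=a[slow] dup, fast++
slow=1 fast=3: a[fast]=3=a[slow] dup, fast++
slow=1 fast=4: a[fast]=4≠a[slow]=3 write a[2]=4, slow++,fast++
slow=2 fast=5: a[fast]=6≠a[slow]=4 write a[3]=6, slow++,fast++
slow=3 fast=6: a[fast]=6=a[slow] dup, fast++
slow=3 fast=7: a[fast]=7≠a[slow]=6 write a[4]=7, slow++,fast++
slow=4 fast=8: a[fast]=7=a[slow] dup, fast++
slow=4 fast=9: a[fast]=8≠a[slow]=7 write a[5]=8, slow++,fast++
slow=5 fast=10: a[fast]=9≠a[slow]=8 write a[6]=9, slow++,fast++
slow=6 fast=11: a[fast]=10≠a[slow]=9 write a[7]=10, slow++,fast++
slow=7 fast=12: a[fast]=11≠a[slow]=10 write a[8]=11, slow++,fast++
slow=8 fast=13: a[fast]=11=a[slow] dup, fast++
slow=8 fast=14: a[fast]=12≠a[slow]=11 write a[9]=12, slow++,fast++
slow=9 fast=15: a[fast]=12=a[slow] dup, fast++
slow=9 fast=16: a[fast]=13≠a[slow]=12 write a[10]=13, slow++,fast++
slow=10 fast=17: a[fast]=14≠a[slow]=13 write a[11]=14, slow++,fast++
slow=11 fast=18: a[fast]=14=a[slow] dup, fast++
slow=11 fast=19: a[fast]=14=a[slow] dup, fast++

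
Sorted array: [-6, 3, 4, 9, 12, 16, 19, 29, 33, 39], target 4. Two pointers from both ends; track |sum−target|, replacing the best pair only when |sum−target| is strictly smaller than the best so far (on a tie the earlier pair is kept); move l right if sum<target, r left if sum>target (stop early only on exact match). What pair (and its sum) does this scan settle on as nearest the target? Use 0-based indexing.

[0,9] -6+39=33 d=29 * → r--
[0,8] -6+33=27 d=23 * → r--
[0,7] -6+29=23 d=19 * → r--
[0,6] -6+19=13 d=9 * → r--
[0,5] -6+16=10 d=6 * → r--
[0,4] -6+12=6 d=2 * → r--
[0,3] -6+9=3 d=1 * → l++
[1,3] 3+9=12 d=8 → r--
[1,2] 3+4=7 d=3 → r--

pair (-6, 9) with sum 3 (|Δ|=1)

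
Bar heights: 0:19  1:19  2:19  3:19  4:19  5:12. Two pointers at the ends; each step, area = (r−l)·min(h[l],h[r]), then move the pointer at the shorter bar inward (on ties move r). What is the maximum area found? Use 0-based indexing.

max area = 76

[0,5] min(19,12)*5=60 best=60 * → r--
[0,4] min(19,19)*4=76 best=76 * → r--
[0,3] min(19,19)*3=57 best=76 → r--
[0,2] min(19,19)*2=38 best=76 → r--
[0,1] min(19,19)*1=19 best=76 → r--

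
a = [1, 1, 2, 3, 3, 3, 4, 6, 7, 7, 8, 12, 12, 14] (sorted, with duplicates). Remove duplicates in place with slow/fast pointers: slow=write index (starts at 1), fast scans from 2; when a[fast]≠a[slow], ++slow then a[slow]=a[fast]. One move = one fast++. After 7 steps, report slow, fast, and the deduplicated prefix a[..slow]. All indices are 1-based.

slow=5, fast=9, prefix=[1, 2, 3, 4, 6]

slow=1 fast=2: a[fast]=1=a[slow] dup, fast++
slow=1 fast=3: a[fast]=2≠a[slow]=1 write a[2]=2, slow++,fast++
slow=2 fast=4: a[fast]=3≠a[slow]=2 write a[3]=3, slow++,fast++
slow=3 fast=5: a[fast]=3=a[slow] dup, fast++
slow=3 fast=6: a[fast]=3=a[slow] dup, fast++
slow=3 fast=7: a[fast]=4≠a[slow]=3 write a[4]=4, slow++,fast++
slow=4 fast=8: a[fast]=6≠a[slow]=4 write a[5]=6, slow++,fast++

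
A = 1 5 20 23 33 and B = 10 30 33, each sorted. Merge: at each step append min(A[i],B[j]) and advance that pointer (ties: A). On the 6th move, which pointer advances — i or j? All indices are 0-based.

[i=0,j=0] A[i]=1<=B[j]=10 take 1 → i++
[i=1,j=0] A[i]=5<=B[j]=10 take 5 → i++
[i=2,j=0] A[i]=20>B[j]=10 take 10 → j++
[i=2,j=1] A[i]=20<=B[j]=30 take 20 → i++
[i=3,j=1] A[i]=23<=B[j]=30 take 23 → i++
[i=4,j=1] A[i]=33>B[j]=30 take 30 → j++

j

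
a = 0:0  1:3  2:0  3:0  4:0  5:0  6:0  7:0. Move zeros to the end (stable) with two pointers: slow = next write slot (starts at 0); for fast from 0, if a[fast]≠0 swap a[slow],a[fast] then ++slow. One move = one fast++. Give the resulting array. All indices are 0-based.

[3, 0, 0, 0, 0, 0, 0, 0]

(s=0,f=0) a[fast]=0 → fast++
(s=0,f=1) a[fast]=3≠0 swap→a[0]=3 → slow++,fast++
(s=1,f=2) a[fast]=0 → fast++
(s=1,f=3) a[fast]=0 → fast++
(s=1,f=4) a[fast]=0 → fast++
(s=1,f=5) a[fast]=0 → fast++
(s=1,f=6) a[fast]=0 → fast++
(s=1,f=7) a[fast]=0 → fast++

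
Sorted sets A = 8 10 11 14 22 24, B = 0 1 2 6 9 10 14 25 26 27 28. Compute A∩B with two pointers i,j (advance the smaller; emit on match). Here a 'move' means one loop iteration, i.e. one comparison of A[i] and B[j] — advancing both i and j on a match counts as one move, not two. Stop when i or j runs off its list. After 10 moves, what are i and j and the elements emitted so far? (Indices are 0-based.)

i=5, j=7, emitted=[10, 14]

i=0 j=0: 8>0, j++
i=0 j=1: 8>1, j++
i=0 j=2: 8>2, j++
i=0 j=3: 8>6, j++
i=0 j=4: 8<9, i++
i=1 j=4: 10>9, j++
i=1 j=5: 10==10 emit, i++,j++
i=2 j=6: 11<14, i++
i=3 j=6: 14==14 emit, i++,j++
i=4 j=7: 22<25, i++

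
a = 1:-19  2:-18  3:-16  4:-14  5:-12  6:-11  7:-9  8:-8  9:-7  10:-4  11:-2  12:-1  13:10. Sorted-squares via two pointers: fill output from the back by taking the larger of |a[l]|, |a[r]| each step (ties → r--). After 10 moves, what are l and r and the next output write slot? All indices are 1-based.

l=10, r=12, next write slot=3

[1,13] |-19|>|10| out[13]=361 → l++
[2,13] |-18|>|10| out[12]=324 → l++
[3,13] |-16|>|10| out[11]=256 → l++
[4,13] |-14|>|10| out[10]=196 → l++
[5,13] |-12|>|10| out[9]=144 → l++
[6,13] |-11|>|10| out[8]=121 → l++
[7,13] |-9|<=|10| out[7]=100 → r--
[7,12] |-9|>|-1| out[6]=81 → l++
[8,12] |-8|>|-1| out[5]=64 → l++
[9,12] |-7|>|-1| out[4]=49 → l++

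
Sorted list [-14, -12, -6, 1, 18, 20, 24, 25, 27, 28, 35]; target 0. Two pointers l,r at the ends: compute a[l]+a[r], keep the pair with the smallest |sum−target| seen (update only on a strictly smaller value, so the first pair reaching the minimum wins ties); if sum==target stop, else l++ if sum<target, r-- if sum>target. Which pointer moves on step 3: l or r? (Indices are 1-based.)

l=1 r=11: -14+35=21 d=21 *, r--
l=1 r=10: -14+28=14 d=14 *, r--
l=1 r=9: -14+27=13 d=13 *, r--

r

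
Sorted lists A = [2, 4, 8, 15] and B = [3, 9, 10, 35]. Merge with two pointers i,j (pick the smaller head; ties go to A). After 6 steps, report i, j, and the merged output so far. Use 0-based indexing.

i=3, j=3, merged so far=[2, 3, 4, 8, 9, 10]

[i=0,j=0] A[i]=2<=B[j]=3 take 2 → i++
[i=1,j=0] A[i]=4>B[j]=3 take 3 → j++
[i=1,j=1] A[i]=4<=B[j]=9 take 4 → i++
[i=2,j=1] A[i]=8<=B[j]=9 take 8 → i++
[i=3,j=1] A[i]=15>B[j]=9 take 9 → j++
[i=3,j=2] A[i]=15>B[j]=10 take 10 → j++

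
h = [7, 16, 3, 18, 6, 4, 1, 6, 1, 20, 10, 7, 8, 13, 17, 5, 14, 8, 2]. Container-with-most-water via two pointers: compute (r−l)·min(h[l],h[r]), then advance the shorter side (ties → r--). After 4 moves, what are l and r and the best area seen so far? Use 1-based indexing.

[1,19] min(7,2)*18=36 best=36 * → r--
[1,18] min(7,8)*17=119 best=119 * → l++
[2,18] min(16,8)*16=128 best=128 * → r--
[2,17] min(16,14)*15=210 best=210 * → r--

l=2, r=16, best area=210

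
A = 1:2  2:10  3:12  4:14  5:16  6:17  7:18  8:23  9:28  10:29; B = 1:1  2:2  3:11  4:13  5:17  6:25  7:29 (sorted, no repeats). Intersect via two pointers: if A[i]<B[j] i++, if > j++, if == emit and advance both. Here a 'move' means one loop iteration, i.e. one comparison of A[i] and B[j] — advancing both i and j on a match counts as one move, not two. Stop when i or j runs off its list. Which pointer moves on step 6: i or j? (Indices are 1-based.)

j

i=1 j=1: 2>1, j++
i=1 j=2: 2==2 emit, i++,j++
i=2 j=3: 10<11, i++
i=3 j=3: 12>11, j++
i=3 j=4: 12<13, i++
i=4 j=4: 14>13, j++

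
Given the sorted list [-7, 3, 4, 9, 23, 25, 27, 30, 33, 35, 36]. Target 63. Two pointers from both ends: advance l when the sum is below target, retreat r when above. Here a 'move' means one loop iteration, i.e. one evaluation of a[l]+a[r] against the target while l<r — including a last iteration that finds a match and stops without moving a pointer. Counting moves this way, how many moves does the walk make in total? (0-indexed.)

[0,10] -7+36=29 <63 → l++
[1,10] 3+36=39 <63 → l++
[2,10] 4+36=40 <63 → l++
[3,10] 9+36=45 <63 → l++
[4,10] 23+36=59 <63 → l++
[5,10] 25+36=61 <63 → l++
[6,10] 27+36=63 → found

7 moves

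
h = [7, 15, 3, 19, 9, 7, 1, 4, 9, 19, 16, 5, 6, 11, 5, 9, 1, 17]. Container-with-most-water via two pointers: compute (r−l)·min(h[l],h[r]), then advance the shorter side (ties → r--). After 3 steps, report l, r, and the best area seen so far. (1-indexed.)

l=4, r=18, best area=240

l=1 r=18: min(7,17)*17=119 best=119 *, l++
l=2 r=18: min(15,17)*16=240 best=240 *, l++
l=3 r=18: min(3,17)*15=45 best=240, l++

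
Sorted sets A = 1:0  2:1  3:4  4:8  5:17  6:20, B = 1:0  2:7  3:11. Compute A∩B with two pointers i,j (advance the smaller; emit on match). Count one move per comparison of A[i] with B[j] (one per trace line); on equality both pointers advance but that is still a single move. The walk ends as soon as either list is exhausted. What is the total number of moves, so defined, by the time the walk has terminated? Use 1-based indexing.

6 moves

[i=1,j=1] 0==0 emit → i++,j++
[i=2,j=2] 1<7 → i++
[i=3,j=2] 4<7 → i++
[i=4,j=2] 8>7 → j++
[i=4,j=3] 8<11 → i++
[i=5,j=3] 17>11 → j++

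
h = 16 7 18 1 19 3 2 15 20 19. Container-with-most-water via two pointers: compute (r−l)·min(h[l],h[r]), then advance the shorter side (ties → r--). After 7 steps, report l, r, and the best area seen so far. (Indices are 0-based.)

l=6, r=8, best area=144

[0,9] min(16,19)*9=144 best=144 * → l++
[1,9] min(7,19)*8=56 best=144 → l++
[2,9] min(18,19)*7=126 best=144 → l++
[3,9] min(1,19)*6=6 best=144 → l++
[4,9] min(19,19)*5=95 best=144 → r--
[4,8] min(19,20)*4=76 best=144 → l++
[5,8] min(3,20)*3=9 best=144 → l++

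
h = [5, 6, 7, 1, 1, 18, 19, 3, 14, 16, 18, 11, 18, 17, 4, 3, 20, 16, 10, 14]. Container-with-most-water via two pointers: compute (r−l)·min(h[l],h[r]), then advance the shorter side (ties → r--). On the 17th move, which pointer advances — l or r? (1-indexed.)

l

[1,20] min(5,14)*19=95 best=95 * → l++
[2,20] min(6,14)*18=108 best=108 * → l++
[3,20] min(7,14)*17=119 best=119 * → l++
[4,20] min(1,14)*16=16 best=119 → l++
[5,20] min(1,14)*15=15 best=119 → l++
[6,20] min(18,14)*14=196 best=196 * → r--
[6,19] min(18,10)*13=130 best=196 → r--
[6,18] min(18,16)*12=192 best=196 → r--
[6,17] min(18,20)*11=198 best=198 * → l++
[7,17] min(19,20)*10=190 best=198 → l++
[8,17] min(3,20)*9=27 best=198 → l++
[9,17] min(14,20)*8=112 best=198 → l++
[10,17] min(16,20)*7=112 best=198 → l++
[11,17] min(18,20)*6=108 best=198 → l++
[12,17] min(11,20)*5=55 best=198 → l++
[13,17] min(18,20)*4=72 best=198 → l++
[14,17] min(17,20)*3=51 best=198 → l++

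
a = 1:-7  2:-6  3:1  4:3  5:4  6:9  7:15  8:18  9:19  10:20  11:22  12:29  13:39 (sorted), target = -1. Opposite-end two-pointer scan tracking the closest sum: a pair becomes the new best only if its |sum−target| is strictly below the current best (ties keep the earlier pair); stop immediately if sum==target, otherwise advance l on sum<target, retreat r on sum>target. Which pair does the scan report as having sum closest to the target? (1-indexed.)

pair (-6, 4) with sum -2 (|Δ|=1)

l=1 r=13: -7+39=32 d=33 *, r--
l=1 r=12: -7+29=22 d=23 *, r--
l=1 r=11: -7+22=15 d=16 *, r--
l=1 r=10: -7+20=13 d=14 *, r--
l=1 r=9: -7+19=12 d=13 *, r--
l=1 r=8: -7+18=11 d=12 *, r--
l=1 r=7: -7+15=8 d=9 *, r--
l=1 r=6: -7+9=2 d=3 *, r--
l=1 r=5: -7+4=-3 d=2 *, l++
l=2 r=5: -6+4=-2 d=1 *, l++
l=3 r=5: 1+4=5 d=6, r--
l=3 r=4: 1+3=4 d=5, r--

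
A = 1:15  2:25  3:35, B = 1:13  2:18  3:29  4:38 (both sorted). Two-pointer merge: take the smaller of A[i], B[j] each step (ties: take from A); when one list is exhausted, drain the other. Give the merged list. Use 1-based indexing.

[13, 15, 18, 25, 29, 35, 38]

[i=1,j=1] A[i]=15>B[j]=13 take 13 → j++
[i=1,j=2] A[i]=15<=B[j]=18 take 15 → i++
[i=2,j=2] A[i]=25>B[j]=18 take 18 → j++
[i=2,j=3] A[i]=25<=B[j]=29 take 25 → i++
[i=3,j=3] A[i]=35>B[j]=29 take 29 → j++
[i=3,j=4] A[i]=35<=B[j]=38 take 35 → i++
[i=4,j=4] A done, take B[j]=38 → j++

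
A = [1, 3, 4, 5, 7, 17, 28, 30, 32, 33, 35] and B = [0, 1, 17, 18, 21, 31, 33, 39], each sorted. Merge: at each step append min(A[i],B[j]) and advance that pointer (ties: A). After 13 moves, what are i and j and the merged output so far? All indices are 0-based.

i=0 j=0: A[i]=1>B[j]=0 take 0, j++
i=0 j=1: A[i]=1<=B[j]=1 take 1, i++
i=1 j=1: A[i]=3>B[j]=1 take 1, j++
i=1 j=2: A[i]=3<=B[j]=17 take 3, i++
i=2 j=2: A[i]=4<=B[j]=17 take 4, i++
i=3 j=2: A[i]=5<=B[j]=17 take 5, i++
i=4 j=2: A[i]=7<=B[j]=17 take 7, i++
i=5 j=2: A[i]=17<=B[j]=17 take 17, i++
i=6 j=2: A[i]=28>B[j]=17 take 17, j++
i=6 j=3: A[i]=28>B[j]=18 take 18, j++
i=6 j=4: A[i]=28>B[j]=21 take 21, j++
i=6 j=5: A[i]=28<=B[j]=31 take 28, i++
i=7 j=5: A[i]=30<=B[j]=31 take 30, i++

i=8, j=5, merged so far=[0, 1, 1, 3, 4, 5, 7, 17, 17, 18, 21, 28, 30]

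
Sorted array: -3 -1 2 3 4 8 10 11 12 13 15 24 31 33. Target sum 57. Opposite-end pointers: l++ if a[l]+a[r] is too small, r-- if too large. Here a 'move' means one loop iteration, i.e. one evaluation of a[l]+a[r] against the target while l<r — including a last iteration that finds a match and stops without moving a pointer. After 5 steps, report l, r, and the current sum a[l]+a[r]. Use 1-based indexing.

l=6, r=14, sum=41

l=1 r=14: -3+33=30 <57, l++
l=2 r=14: -1+33=32 <57, l++
l=3 r=14: 2+33=35 <57, l++
l=4 r=14: 3+33=36 <57, l++
l=5 r=14: 4+33=37 <57, l++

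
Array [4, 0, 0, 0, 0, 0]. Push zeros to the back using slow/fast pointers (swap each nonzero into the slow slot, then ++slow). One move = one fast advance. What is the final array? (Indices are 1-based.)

(s=1,f=1) a[fast]=4≠0 swap→a[1]=4 → slow++,fast++
(s=2,f=2) a[fast]=0 → fast++
(s=2,f=3) a[fast]=0 → fast++
(s=2,f=4) a[fast]=0 → fast++
(s=2,f=5) a[fast]=0 → fast++
(s=2,f=6) a[fast]=0 → fast++

[4, 0, 0, 0, 0, 0]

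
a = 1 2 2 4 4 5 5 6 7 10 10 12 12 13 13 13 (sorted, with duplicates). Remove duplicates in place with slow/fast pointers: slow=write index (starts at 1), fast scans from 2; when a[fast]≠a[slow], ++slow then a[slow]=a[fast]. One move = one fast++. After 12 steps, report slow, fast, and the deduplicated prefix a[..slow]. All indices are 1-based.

slow=8, fast=14, prefix=[1, 2, 4, 5, 6, 7, 10, 12]

slow=1 fast=2: a[fast]=2≠a[slow]=1 write a[2]=2, slow++,fast++
slow=2 fast=3: a[fast]=2=a[slow] dup, fast++
slow=2 fast=4: a[fast]=4≠a[slow]=2 write a[3]=4, slow++,fast++
slow=3 fast=5: a[fast]=4=a[slow] dup, fast++
slow=3 fast=6: a[fast]=5≠a[slow]=4 write a[4]=5, slow++,fast++
slow=4 fast=7: a[fast]=5=a[slow] dup, fast++
slow=4 fast=8: a[fast]=6≠a[slow]=5 write a[5]=6, slow++,fast++
slow=5 fast=9: a[fast]=7≠a[slow]=6 write a[6]=7, slow++,fast++
slow=6 fast=10: a[fast]=10≠a[slow]=7 write a[7]=10, slow++,fast++
slow=7 fast=11: a[fast]=10=a[slow] dup, fast++
slow=7 fast=12: a[fast]=12≠a[slow]=10 write a[8]=12, slow++,fast++
slow=8 fast=13: a[fast]=12=a[slow] dup, fast++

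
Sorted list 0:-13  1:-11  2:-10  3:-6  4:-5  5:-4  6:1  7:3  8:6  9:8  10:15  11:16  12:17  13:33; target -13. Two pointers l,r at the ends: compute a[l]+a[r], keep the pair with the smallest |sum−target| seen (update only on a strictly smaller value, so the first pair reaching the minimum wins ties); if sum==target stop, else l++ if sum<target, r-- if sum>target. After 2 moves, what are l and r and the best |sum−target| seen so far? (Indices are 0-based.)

l=0, r=11, best |Δ|=17

l=0 r=13: -13+33=20 d=33 *, r--
l=0 r=12: -13+17=4 d=17 *, r--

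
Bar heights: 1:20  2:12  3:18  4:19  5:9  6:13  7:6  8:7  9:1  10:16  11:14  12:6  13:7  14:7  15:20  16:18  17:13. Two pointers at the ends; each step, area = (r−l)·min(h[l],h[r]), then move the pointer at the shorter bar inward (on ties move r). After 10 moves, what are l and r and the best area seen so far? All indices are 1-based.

l=1, r=7, best area=280

[1,17] min(20,13)*16=208 best=208 * → r--
[1,16] min(20,18)*15=270 best=270 * → r--
[1,15] min(20,20)*14=280 best=280 * → r--
[1,14] min(20,7)*13=91 best=280 → r--
[1,13] min(20,7)*12=84 best=280 → r--
[1,12] min(20,6)*11=66 best=280 → r--
[1,11] min(20,14)*10=140 best=280 → r--
[1,10] min(20,16)*9=144 best=280 → r--
[1,9] min(20,1)*8=8 best=280 → r--
[1,8] min(20,7)*7=49 best=280 → r--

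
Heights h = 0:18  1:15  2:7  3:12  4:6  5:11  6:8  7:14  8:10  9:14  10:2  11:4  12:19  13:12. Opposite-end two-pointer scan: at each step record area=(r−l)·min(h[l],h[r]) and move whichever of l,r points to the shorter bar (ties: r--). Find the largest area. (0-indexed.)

[0,13] min(18,12)*13=156 best=156 * → r--
[0,12] min(18,19)*12=216 best=216 * → l++
[1,12] min(15,19)*11=165 best=216 → l++
[2,12] min(7,19)*10=70 best=216 → l++
[3,12] min(12,19)*9=108 best=216 → l++
[4,12] min(6,19)*8=48 best=216 → l++
[5,12] min(11,19)*7=77 best=216 → l++
[6,12] min(8,19)*6=48 best=216 → l++
[7,12] min(14,19)*5=70 best=216 → l++
[8,12] min(10,19)*4=40 best=216 → l++
[9,12] min(14,19)*3=42 best=216 → l++
[10,12] min(2,19)*2=4 best=216 → l++
[11,12] min(4,19)*1=4 best=216 → l++

max area = 216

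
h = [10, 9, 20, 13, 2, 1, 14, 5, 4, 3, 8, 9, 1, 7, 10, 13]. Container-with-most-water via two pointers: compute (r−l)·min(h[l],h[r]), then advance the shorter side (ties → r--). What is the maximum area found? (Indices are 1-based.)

max area = 169

l=1 r=16: min(10,13)*15=150 best=150 *, l++
l=2 r=16: min(9,13)*14=126 best=150, l++
l=3 r=16: min(20,13)*13=169 best=169 *, r--
l=3 r=15: min(20,10)*12=120 best=169, r--
l=3 r=14: min(20,7)*11=77 best=169, r--
l=3 r=13: min(20,1)*10=10 best=169, r--
l=3 r=12: min(20,9)*9=81 best=169, r--
l=3 r=11: min(20,8)*8=64 best=169, r--
l=3 r=10: min(20,3)*7=21 best=169, r--
l=3 r=9: min(20,4)*6=24 best=169, r--
l=3 r=8: min(20,5)*5=25 best=169, r--
l=3 r=7: min(20,14)*4=56 best=169, r--
l=3 r=6: min(20,1)*3=3 best=169, r--
l=3 r=5: min(20,2)*2=4 best=169, r--
l=3 r=4: min(20,13)*1=13 best=169, r--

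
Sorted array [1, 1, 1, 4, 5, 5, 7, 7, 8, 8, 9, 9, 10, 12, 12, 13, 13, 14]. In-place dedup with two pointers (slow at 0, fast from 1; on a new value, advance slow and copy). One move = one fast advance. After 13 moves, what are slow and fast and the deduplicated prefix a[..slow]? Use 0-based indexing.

slow=7, fast=14, prefix=[1, 4, 5, 7, 8, 9, 10, 12]

slow=0 fast=1: a[fast]=1=a[slow] dup, fast++
slow=0 fast=2: a[fast]=1=a[slow] dup, fast++
slow=0 fast=3: a[fast]=4≠a[slow]=1 write a[1]=4, slow++,fast++
slow=1 fast=4: a[fast]=5≠a[slow]=4 write a[2]=5, slow++,fast++
slow=2 fast=5: a[fast]=5=a[slow] dup, fast++
slow=2 fast=6: a[fast]=7≠a[slow]=5 write a[3]=7, slow++,fast++
slow=3 fast=7: a[fast]=7=a[slow] dup, fast++
slow=3 fast=8: a[fast]=8≠a[slow]=7 write a[4]=8, slow++,fast++
slow=4 fast=9: a[fast]=8=a[slow] dup, fast++
slow=4 fast=10: a[fast]=9≠a[slow]=8 write a[5]=9, slow++,fast++
slow=5 fast=11: a[fast]=9=a[slow] dup, fast++
slow=5 fast=12: a[fast]=10≠a[slow]=9 write a[6]=10, slow++,fast++
slow=6 fast=13: a[fast]=12≠a[slow]=10 write a[7]=12, slow++,fast++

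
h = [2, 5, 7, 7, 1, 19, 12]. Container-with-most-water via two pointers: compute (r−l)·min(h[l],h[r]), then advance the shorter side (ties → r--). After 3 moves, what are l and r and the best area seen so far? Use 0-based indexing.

l=3, r=6, best area=28

l=0 r=6: min(2,12)*6=12 best=12 *, l++
l=1 r=6: min(5,12)*5=25 best=25 *, l++
l=2 r=6: min(7,12)*4=28 best=28 *, l++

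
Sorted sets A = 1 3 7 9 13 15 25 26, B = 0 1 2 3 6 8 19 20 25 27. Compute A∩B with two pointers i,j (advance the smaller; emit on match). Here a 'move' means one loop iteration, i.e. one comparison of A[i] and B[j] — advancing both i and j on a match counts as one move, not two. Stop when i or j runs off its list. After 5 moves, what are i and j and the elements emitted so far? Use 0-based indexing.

i=2, j=5, emitted=[1, 3]

i=0 j=0: 1>0, j++
i=0 j=1: 1==1 emit, i++,j++
i=1 j=2: 3>2, j++
i=1 j=3: 3==3 emit, i++,j++
i=2 j=4: 7>6, j++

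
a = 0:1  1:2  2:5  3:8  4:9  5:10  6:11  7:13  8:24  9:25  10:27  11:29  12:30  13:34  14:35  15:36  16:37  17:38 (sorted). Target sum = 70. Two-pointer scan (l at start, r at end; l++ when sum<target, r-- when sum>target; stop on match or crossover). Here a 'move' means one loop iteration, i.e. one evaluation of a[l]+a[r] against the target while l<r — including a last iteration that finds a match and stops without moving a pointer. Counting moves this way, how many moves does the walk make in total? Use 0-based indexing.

[0,17] 1+38=39 <70 → l++
[1,17] 2+38=40 <70 → l++
[2,17] 5+38=43 <70 → l++
[3,17] 8+38=46 <70 → l++
[4,17] 9+38=47 <70 → l++
[5,17] 10+38=48 <70 → l++
[6,17] 11+38=49 <70 → l++
[7,17] 13+38=51 <70 → l++
[8,17] 24+38=62 <70 → l++
[9,17] 25+38=63 <70 → l++
[10,17] 27+38=65 <70 → l++
[11,17] 29+38=67 <70 → l++
[12,17] 30+38=68 <70 → l++
[13,17] 34+38=72 >70 → r--
[13,16] 34+37=71 >70 → r--
[13,15] 34+36=70 → found

16 moves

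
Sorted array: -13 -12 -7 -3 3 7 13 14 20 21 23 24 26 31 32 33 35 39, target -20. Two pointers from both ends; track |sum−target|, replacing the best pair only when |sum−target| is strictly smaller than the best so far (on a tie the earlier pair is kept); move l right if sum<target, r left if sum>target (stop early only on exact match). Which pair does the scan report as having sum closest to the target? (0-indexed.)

pair (-13, -7) with sum -20 (|Δ|=0)

l=0 r=17: -13+39=26 d=46 *, r--
l=0 r=16: -13+35=22 d=42 *, r--
l=0 r=15: -13+33=20 d=40 *, r--
l=0 r=14: -13+32=19 d=39 *, r--
l=0 r=13: -13+31=18 d=38 *, r--
l=0 r=12: -13+26=13 d=33 *, r--
l=0 r=11: -13+24=11 d=31 *, r--
l=0 r=10: -13+23=10 d=30 *, r--
l=0 r=9: -13+21=8 d=28 *, r--
l=0 r=8: -13+20=7 d=27 *, r--
l=0 r=7: -13+14=1 d=21 *, r--
l=0 r=6: -13+13=0 d=20 *, r--
l=0 r=5: -13+7=-6 d=14 *, r--
l=0 r=4: -13+3=-10 d=10 *, r--
l=0 r=3: -13+-3=-16 d=4 *, r--
l=0 r=2: -13+-7=-20 d=0 *, stop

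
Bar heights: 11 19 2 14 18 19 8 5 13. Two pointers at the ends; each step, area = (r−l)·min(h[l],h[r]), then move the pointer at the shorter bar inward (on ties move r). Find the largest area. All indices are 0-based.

max area = 91

l=0 r=8: min(11,13)*8=88 best=88 *, l++
l=1 r=8: min(19,13)*7=91 best=91 *, r--
l=1 r=7: min(19,5)*6=30 best=91, r--
l=1 r=6: min(19,8)*5=40 best=91, r--
l=1 r=5: min(19,19)*4=76 best=91, r--
l=1 r=4: min(19,18)*3=54 best=91, r--
l=1 r=3: min(19,14)*2=28 best=91, r--
l=1 r=2: min(19,2)*1=2 best=91, r--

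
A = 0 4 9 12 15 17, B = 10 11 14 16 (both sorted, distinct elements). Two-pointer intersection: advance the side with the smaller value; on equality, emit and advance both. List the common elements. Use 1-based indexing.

intersection = []

[i=1,j=1] 0<10 → i++
[i=2,j=1] 4<10 → i++
[i=3,j=1] 9<10 → i++
[i=4,j=1] 12>10 → j++
[i=4,j=2] 12>11 → j++
[i=4,j=3] 12<14 → i++
[i=5,j=3] 15>14 → j++
[i=5,j=4] 15<16 → i++
[i=6,j=4] 17>16 → j++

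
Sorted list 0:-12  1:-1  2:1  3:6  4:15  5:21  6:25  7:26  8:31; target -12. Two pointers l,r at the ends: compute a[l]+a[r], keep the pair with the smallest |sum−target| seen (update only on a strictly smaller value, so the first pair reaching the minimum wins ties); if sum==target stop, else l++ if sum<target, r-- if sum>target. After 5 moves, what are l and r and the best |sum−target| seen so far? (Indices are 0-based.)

l=0, r=3, best |Δ|=15

[0,8] -12+31=19 d=31 * → r--
[0,7] -12+26=14 d=26 * → r--
[0,6] -12+25=13 d=25 * → r--
[0,5] -12+21=9 d=21 * → r--
[0,4] -12+15=3 d=15 * → r--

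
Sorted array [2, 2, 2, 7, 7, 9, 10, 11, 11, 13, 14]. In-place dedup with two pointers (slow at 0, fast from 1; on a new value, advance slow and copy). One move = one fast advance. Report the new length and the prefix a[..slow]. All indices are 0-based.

length 7; prefix = [2, 7, 9, 10, 11, 13, 14]

(s=0,f=1) a[fast]=2=a[slow] dup → fast++
(s=0,f=2) a[fast]=2=a[slow] dup → fast++
(s=0,f=3) a[fast]=7≠a[slow]=2 write a[1]=7 → slow++,fast++
(s=1,f=4) a[fast]=7=a[slow] dup → fast++
(s=1,f=5) a[fast]=9≠a[slow]=7 write a[2]=9 → slow++,fast++
(s=2,f=6) a[fast]=10≠a[slow]=9 write a[3]=10 → slow++,fast++
(s=3,f=7) a[fast]=11≠a[slow]=10 write a[4]=11 → slow++,fast++
(s=4,f=8) a[fast]=11=a[slow] dup → fast++
(s=4,f=9) a[fast]=13≠a[slow]=11 write a[5]=13 → slow++,fast++
(s=5,f=10) a[fast]=14≠a[slow]=13 write a[6]=14 → slow++,fast++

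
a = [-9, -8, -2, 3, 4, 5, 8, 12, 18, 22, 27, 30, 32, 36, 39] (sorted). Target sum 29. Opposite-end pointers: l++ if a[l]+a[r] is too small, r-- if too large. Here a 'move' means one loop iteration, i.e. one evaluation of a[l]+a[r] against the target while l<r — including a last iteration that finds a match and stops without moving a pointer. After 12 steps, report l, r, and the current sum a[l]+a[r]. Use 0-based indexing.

l=0 r=14: -9+39=30 >29, r--
l=0 r=13: -9+36=27 <29, l++
l=1 r=13: -8+36=28 <29, l++
l=2 r=13: -2+36=34 >29, r--
l=2 r=12: -2+32=30 >29, r--
l=2 r=11: -2+30=28 <29, l++
l=3 r=11: 3+30=33 >29, r--
l=3 r=10: 3+27=30 >29, r--
l=3 r=9: 3+22=25 <29, l++
l=4 r=9: 4+22=26 <29, l++
l=5 r=9: 5+22=27 <29, l++
l=6 r=9: 8+22=30 >29, r--

l=6, r=8, sum=26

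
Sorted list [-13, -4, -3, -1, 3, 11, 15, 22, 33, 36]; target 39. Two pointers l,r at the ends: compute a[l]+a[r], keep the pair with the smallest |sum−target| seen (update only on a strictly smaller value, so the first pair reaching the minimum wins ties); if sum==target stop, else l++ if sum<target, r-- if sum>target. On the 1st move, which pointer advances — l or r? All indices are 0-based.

l=0 r=9: -13+36=23 d=16 *, l++

l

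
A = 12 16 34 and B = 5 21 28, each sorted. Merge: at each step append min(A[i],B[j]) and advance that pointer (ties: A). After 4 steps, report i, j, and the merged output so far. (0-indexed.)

i=2, j=2, merged so far=[5, 12, 16, 21]

i=0 j=0: A[i]=12>B[j]=5 take 5, j++
i=0 j=1: A[i]=12<=B[j]=21 take 12, i++
i=1 j=1: A[i]=16<=B[j]=21 take 16, i++
i=2 j=1: A[i]=34>B[j]=21 take 21, j++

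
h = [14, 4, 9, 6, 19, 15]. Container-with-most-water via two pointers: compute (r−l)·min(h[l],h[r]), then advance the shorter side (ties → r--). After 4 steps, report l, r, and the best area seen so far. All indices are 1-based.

l=5, r=6, best area=70

l=1 r=6: min(14,15)*5=70 best=70 *, l++
l=2 r=6: min(4,15)*4=16 best=70, l++
l=3 r=6: min(9,15)*3=27 best=70, l++
l=4 r=6: min(6,15)*2=12 best=70, l++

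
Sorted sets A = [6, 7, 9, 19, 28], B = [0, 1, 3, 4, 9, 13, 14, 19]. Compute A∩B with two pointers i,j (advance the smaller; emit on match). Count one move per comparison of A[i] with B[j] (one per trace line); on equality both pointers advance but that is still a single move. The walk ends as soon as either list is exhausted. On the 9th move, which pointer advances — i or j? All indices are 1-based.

j

i=1 j=1: 6>0, j++
i=1 j=2: 6>1, j++
i=1 j=3: 6>3, j++
i=1 j=4: 6>4, j++
i=1 j=5: 6<9, i++
i=2 j=5: 7<9, i++
i=3 j=5: 9==9 emit, i++,j++
i=4 j=6: 19>13, j++
i=4 j=7: 19>14, j++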